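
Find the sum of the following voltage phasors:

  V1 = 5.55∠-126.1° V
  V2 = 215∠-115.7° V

Step 1 — Convert each phasor to rectangular form:
  V1 = 5.55·(cos(-126.1°) + j·sin(-126.1°)) = -3.27 - j4.484 V
  V2 = 215·(cos(-115.7°) + j·sin(-115.7°)) = -93.24 - j193.7 V
Step 2 — Sum components: V_total = -96.51 - j198.2 V.
Step 3 — Convert to polar: |V_total| = 220.5 V, ∠V_total = -116.0°.

V_total = 220.5∠-116.0° V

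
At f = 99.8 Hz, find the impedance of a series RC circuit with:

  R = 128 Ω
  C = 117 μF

Step 1 — Angular frequency: ω = 2π·f = 2π·99.8 = 627.1 rad/s.
Step 2 — Component impedances:
  R: Z = R = 128 Ω
  C: Z = 1/(jωC) = -j/(ω·C) = 0 - j13.63 Ω
Step 3 — Series combination: Z_total = R + C = 128 - j13.63 Ω = 128.7∠-6.1° Ω.

Z = 128 - j13.63 Ω = 128.7∠-6.1° Ω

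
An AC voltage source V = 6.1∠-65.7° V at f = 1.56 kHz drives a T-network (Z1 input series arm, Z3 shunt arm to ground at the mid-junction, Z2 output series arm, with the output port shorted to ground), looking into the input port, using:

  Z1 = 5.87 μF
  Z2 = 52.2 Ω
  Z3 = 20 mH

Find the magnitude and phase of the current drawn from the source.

Step 1 — Angular frequency: ω = 2π·f = 2π·1560 = 9802 rad/s.
Step 2 — Component impedances:
  Z1: Z = 1/(jωC) = -j/(ω·C) = 0 - j17.38 Ω
  Z2: Z = R = 52.2 Ω
  Z3: Z = jωL = j·9802·0.02 = 0 + j196 Ω
Step 3 — With the output port shorted to ground, the output series arm Z2 runs from the junction to ground; the shunt arm Z3 also runs from the junction to ground. They appear in parallel: Z3 || Z2 = 48.74 + j12.98 Ω.
Step 4 — Series with input arm Z1: Z_in = Z1 + (Z3 || Z2) = 48.74 - j4.401 Ω = 48.94∠-5.2° Ω.
Step 5 — Source phasor: V = 6.1∠-65.7° V = 2.51 - j5.56 V.
Step 6 — Ohm's law: I = V / Z_total = (2.51 - j5.56) / (48.74 - j4.401) = 0.0613 - j0.1085 A.
Step 7 — Convert to polar: |I| = 0.1246 A, ∠I = -60.5°.

I = 0.1246∠-60.5° A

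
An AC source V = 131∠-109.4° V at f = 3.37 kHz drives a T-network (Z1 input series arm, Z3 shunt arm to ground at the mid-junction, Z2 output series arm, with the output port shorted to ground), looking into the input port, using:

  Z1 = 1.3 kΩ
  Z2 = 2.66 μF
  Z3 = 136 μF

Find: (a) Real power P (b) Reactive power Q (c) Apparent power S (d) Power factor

Step 1 — Angular frequency: ω = 2π·f = 2π·3370 = 2.117e+04 rad/s.
Step 2 — Component impedances:
  Z1: Z = R = 1300 Ω
  Z2: Z = 1/(jωC) = -j/(ω·C) = 0 - j17.75 Ω
  Z3: Z = 1/(jωC) = -j/(ω·C) = 0 - j0.3473 Ω
Step 3 — With the output port shorted to ground, the output series arm Z2 runs from the junction to ground; the shunt arm Z3 also runs from the junction to ground. They appear in parallel: Z3 || Z2 = 0 - j0.3406 Ω.
Step 4 — Series with input arm Z1: Z_in = Z1 + (Z3 || Z2) = 1300 - j0.3406 Ω = 1300∠-0.0° Ω.
Step 5 — Source phasor: V = 131∠-109.4° V = -43.51 - j123.6 V.
Step 6 — Current: I = V / Z = -0.03345 - j0.09506 A = 0.1008∠-109.4° A.
Step 7 — Complex power: S = V·I* = 13.2 - j0.003459 VA.
Step 8 — Real power: P = Re(S) = 13.2 W.
Step 9 — Reactive power: Q = Im(S) = -0.003459 VAR.
Step 10 — Apparent power: |S| = 13.2 VA.
Step 11 — Power factor: PF = P/|S| = 1 (leading).

(a) P = 13.2 W  (b) Q = -0.003459 VAR  (c) S = 13.2 VA  (d) PF = 1 (leading)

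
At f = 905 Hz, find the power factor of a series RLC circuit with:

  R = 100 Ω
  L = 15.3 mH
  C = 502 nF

Step 1 — Angular frequency: ω = 2π·f = 2π·905 = 5686 rad/s.
Step 2 — Component impedances:
  R: Z = R = 100 Ω
  L: Z = jωL = j·5686·0.0153 = 0 + j87 Ω
  C: Z = 1/(jωC) = -j/(ω·C) = 0 - j350.3 Ω
Step 3 — Series combination: Z_total = R + L + C = 100 - j263.3 Ω = 281.7∠-69.2° Ω.
Step 4 — Power factor: PF = cos(φ) = Re(Z)/|Z| = 100/281.7 = 0.355.
Step 5 — Type: Im(Z) = -263.3 ⇒ leading (phase φ = -69.2°).

PF = 0.355 (leading, φ = -69.2°)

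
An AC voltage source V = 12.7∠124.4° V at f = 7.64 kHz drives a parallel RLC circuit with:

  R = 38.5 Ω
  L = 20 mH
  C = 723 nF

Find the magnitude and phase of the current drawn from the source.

Step 1 — Angular frequency: ω = 2π·f = 2π·7640 = 4.8e+04 rad/s.
Step 2 — Component impedances:
  R: Z = R = 38.5 Ω
  L: Z = jωL = j·4.8e+04·0.02 = 0 + j960.1 Ω
  C: Z = 1/(jωC) = -j/(ω·C) = 0 - j28.81 Ω
Step 3 — Parallel combination: 1/Z_total = 1/R + 1/L + 1/C; Z_total = 14.37 - j18.62 Ω = 23.52∠-52.3° Ω.
Step 4 — Source phasor: V = 12.7∠124.4° V = -7.175 + j10.48 V.
Step 5 — Ohm's law: I = V / Z_total = (-7.175 + j10.48) / (14.37 - j18.62) = -0.5391 + j0.03063 A.
Step 6 — Convert to polar: |I| = 0.54 A, ∠I = 176.7°.

I = 0.54∠176.7° A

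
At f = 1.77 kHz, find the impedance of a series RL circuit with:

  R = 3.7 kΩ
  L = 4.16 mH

Step 1 — Angular frequency: ω = 2π·f = 2π·1770 = 1.112e+04 rad/s.
Step 2 — Component impedances:
  R: Z = R = 3700 Ω
  L: Z = jωL = j·1.112e+04·0.00416 = 0 + j46.26 Ω
Step 3 — Series combination: Z_total = R + L = 3700 + j46.26 Ω = 3700∠0.7° Ω.

Z = 3700 + j46.26 Ω = 3700∠0.7° Ω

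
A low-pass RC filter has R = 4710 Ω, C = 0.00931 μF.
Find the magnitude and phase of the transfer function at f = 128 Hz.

Step 1 — Angular frequency: ω = 2π·128 = 804.2 rad/s.
Step 2 — Transfer function: H(jω) = 1/(1 + jωRC).
Step 3 — Denominator: 1 + jωRC = 1 + j·804.2·4710·9.31e-09 = 1 + j0.03527.
Step 4 — H = 0.9988 - j0.03522.
Step 5 — Magnitude: |H| = 0.9994 (-0.0 dB); phase: φ = -2.0°.

|H| = 0.9994 (-0.0 dB), φ = -2.0°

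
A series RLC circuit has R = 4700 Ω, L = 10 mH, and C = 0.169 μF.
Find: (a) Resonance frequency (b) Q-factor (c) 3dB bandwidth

Step 1 — Resonance condition Im(Z)=0 gives ω₀ = 1/√(LC).
Step 2 — ω₀ = 1/√(0.01·1.69e-07) = 2.433e+04 rad/s.
Step 3 — f₀ = ω₀/(2π) = 3871 Hz.
Step 4 — Series Q: Q = ω₀L/R = 2.433e+04·0.01/4700 = 0.05176.
Step 5 — 3dB bandwidth: Δω = ω₀/Q = 4.7e+05 rad/s; BW = Δω/(2π) = 7.48e+04 Hz.

(a) f₀ = 3871 Hz  (b) Q = 0.05176  (c) BW = 7.48e+04 Hz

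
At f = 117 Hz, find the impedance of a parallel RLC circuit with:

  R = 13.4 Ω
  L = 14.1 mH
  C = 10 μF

Step 1 — Angular frequency: ω = 2π·f = 2π·117 = 735.1 rad/s.
Step 2 — Component impedances:
  R: Z = R = 13.4 Ω
  L: Z = jωL = j·735.1·0.0141 = 0 + j10.37 Ω
  C: Z = 1/(jωC) = -j/(ω·C) = 0 - j136 Ω
Step 3 — Parallel combination: 1/Z_total = 1/R + 1/L + 1/C; Z_total = 5.523 + j6.596 Ω = 8.603∠50.1° Ω.

Z = 5.523 + j6.596 Ω = 8.603∠50.1° Ω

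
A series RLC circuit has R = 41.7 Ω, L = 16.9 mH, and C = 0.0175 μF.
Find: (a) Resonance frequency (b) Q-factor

Step 1 — Resonance condition Im(Z)=0 gives ω₀ = 1/√(LC).
Step 2 — ω₀ = 1/√(0.0169·1.75e-08) = 5.815e+04 rad/s.
Step 3 — f₀ = ω₀/(2π) = 9255 Hz.
Step 4 — Series Q: Q = ω₀L/R = 5.815e+04·0.0169/41.7 = 23.57.

(a) f₀ = 9255 Hz  (b) Q = 23.57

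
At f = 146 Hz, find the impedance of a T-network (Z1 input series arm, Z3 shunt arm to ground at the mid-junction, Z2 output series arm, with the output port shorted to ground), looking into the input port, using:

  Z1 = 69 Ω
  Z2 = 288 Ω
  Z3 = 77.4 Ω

Step 1 — Angular frequency: ω = 2π·f = 2π·146 = 917.3 rad/s.
Step 2 — Component impedances:
  Z1: Z = R = 69 Ω
  Z2: Z = R = 288 Ω
  Z3: Z = R = 77.4 Ω
Step 3 — With the output port shorted to ground, the output series arm Z2 runs from the junction to ground; the shunt arm Z3 also runs from the junction to ground. They appear in parallel: Z3 || Z2 = 61 Ω.
Step 4 — Series with input arm Z1: Z_in = Z1 + (Z3 || Z2) = 130 Ω = 130∠0.0° Ω.

Z = 130 Ω = 130∠0.0° Ω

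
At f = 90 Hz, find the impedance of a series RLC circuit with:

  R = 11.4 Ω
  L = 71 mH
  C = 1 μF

Step 1 — Angular frequency: ω = 2π·f = 2π·90 = 565.5 rad/s.
Step 2 — Component impedances:
  R: Z = R = 11.4 Ω
  L: Z = jωL = j·565.5·0.071 = 0 + j40.15 Ω
  C: Z = 1/(jωC) = -j/(ω·C) = 0 - j1768 Ω
Step 3 — Series combination: Z_total = R + L + C = 11.4 - j1728 Ω = 1728∠-89.6° Ω.

Z = 11.4 - j1728 Ω = 1728∠-89.6° Ω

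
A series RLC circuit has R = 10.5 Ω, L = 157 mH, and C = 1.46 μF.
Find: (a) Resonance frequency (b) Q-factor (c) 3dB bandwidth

Step 1 — Resonance condition Im(Z)=0 gives ω₀ = 1/√(LC).
Step 2 — ω₀ = 1/√(0.157·1.46e-06) = 2089 rad/s.
Step 3 — f₀ = ω₀/(2π) = 332.4 Hz.
Step 4 — Series Q: Q = ω₀L/R = 2089·0.157/10.5 = 31.23.
Step 5 — 3dB bandwidth: Δω = ω₀/Q = 66.88 rad/s; BW = Δω/(2π) = 10.64 Hz.

(a) f₀ = 332.4 Hz  (b) Q = 31.23  (c) BW = 10.64 Hz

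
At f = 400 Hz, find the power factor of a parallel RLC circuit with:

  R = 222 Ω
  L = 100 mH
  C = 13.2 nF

Step 1 — Angular frequency: ω = 2π·f = 2π·400 = 2513 rad/s.
Step 2 — Component impedances:
  R: Z = R = 222 Ω
  L: Z = jωL = j·2513·0.1 = 0 + j251.3 Ω
  C: Z = 1/(jωC) = -j/(ω·C) = 0 - j3.014e+04 Ω
Step 3 — Parallel combination: 1/Z_total = 1/R + 1/L + 1/C; Z_total = 125.6 + j110 Ω = 167∠41.2° Ω.
Step 4 — Power factor: PF = cos(φ) = Re(Z)/|Z| = 125.617/166.994 = 0.7522.
Step 5 — Type: Im(Z) = 110 ⇒ lagging (phase φ = 41.2°).

PF = 0.7522 (lagging, φ = 41.2°)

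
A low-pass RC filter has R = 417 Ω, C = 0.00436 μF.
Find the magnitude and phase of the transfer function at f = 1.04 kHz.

Step 1 — Angular frequency: ω = 2π·1040 = 6535 rad/s.
Step 2 — Transfer function: H(jω) = 1/(1 + jωRC).
Step 3 — Denominator: 1 + jωRC = 1 + j·6535·417·4.36e-09 = 1 + j0.01188.
Step 4 — H = 0.9999 - j0.01188.
Step 5 — Magnitude: |H| = 0.9999 (-0.0 dB); phase: φ = -0.7°.

|H| = 0.9999 (-0.0 dB), φ = -0.7°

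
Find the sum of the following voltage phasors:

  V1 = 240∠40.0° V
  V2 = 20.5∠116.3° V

Step 1 — Convert each phasor to rectangular form:
  V1 = 240·(cos(40.0°) + j·sin(40.0°)) = 183.9 + j154.3 V
  V2 = 20.5·(cos(116.3°) + j·sin(116.3°)) = -9.083 + j18.38 V
Step 2 — Sum components: V_total = 174.8 + j172.6 V.
Step 3 — Convert to polar: |V_total| = 245.7 V, ∠V_total = 44.7°.

V_total = 245.7∠44.7° V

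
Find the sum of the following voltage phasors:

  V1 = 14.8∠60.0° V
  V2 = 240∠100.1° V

Step 1 — Convert each phasor to rectangular form:
  V1 = 14.8·(cos(60.0°) + j·sin(60.0°)) = 7.4 + j12.82 V
  V2 = 240·(cos(100.1°) + j·sin(100.1°)) = -42.09 + j236.3 V
Step 2 — Sum components: V_total = -34.69 + j249.1 V.
Step 3 — Convert to polar: |V_total| = 251.5 V, ∠V_total = 97.9°.

V_total = 251.5∠97.9° V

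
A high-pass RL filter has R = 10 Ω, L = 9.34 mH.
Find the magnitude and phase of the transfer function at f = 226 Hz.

Step 1 — Angular frequency: ω = 2π·226 = 1420 rad/s.
Step 2 — Transfer function: H(jω) = jωL/(R + jωL).
Step 3 — Numerator jωL = j·13.26; denominator R + jωL = 10 + j13.26.
Step 4 — H = 0.6376 + j0.4807.
Step 5 — Magnitude: |H| = 0.7985 (-2.0 dB); phase: φ = 37.0°.

|H| = 0.7985 (-2.0 dB), φ = 37.0°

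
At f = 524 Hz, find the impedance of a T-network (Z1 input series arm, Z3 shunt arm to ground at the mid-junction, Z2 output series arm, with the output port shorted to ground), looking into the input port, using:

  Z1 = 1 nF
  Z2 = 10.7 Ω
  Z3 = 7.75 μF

Step 1 — Angular frequency: ω = 2π·f = 2π·524 = 3292 rad/s.
Step 2 — Component impedances:
  Z1: Z = 1/(jωC) = -j/(ω·C) = 0 - j3.037e+05 Ω
  Z2: Z = R = 10.7 Ω
  Z3: Z = 1/(jωC) = -j/(ω·C) = 0 - j39.19 Ω
Step 3 — With the output port shorted to ground, the output series arm Z2 runs from the junction to ground; the shunt arm Z3 also runs from the junction to ground. They appear in parallel: Z3 || Z2 = 9.958 - j2.719 Ω.
Step 4 — Series with input arm Z1: Z_in = Z1 + (Z3 || Z2) = 9.958 - j3.037e+05 Ω = 3.037e+05∠-90.0° Ω.

Z = 9.958 - j3.037e+05 Ω = 3.037e+05∠-90.0° Ω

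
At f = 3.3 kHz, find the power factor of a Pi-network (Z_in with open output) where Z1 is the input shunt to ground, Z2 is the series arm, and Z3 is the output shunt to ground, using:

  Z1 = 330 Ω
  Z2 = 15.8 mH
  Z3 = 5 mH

Step 1 — Angular frequency: ω = 2π·f = 2π·3300 = 2.073e+04 rad/s.
Step 2 — Component impedances:
  Z1: Z = R = 330 Ω
  Z2: Z = jωL = j·2.073e+04·0.0158 = 0 + j327.6 Ω
  Z3: Z = jωL = j·2.073e+04·0.005 = 0 + j103.7 Ω
Step 3 — With open output, the series arm Z2 and the output shunt Z3 appear in series to ground: Z2 + Z3 = 0 + j431.3 Ω.
Step 4 — Parallel with input shunt Z1: Z_in = Z1 || (Z2 + Z3) = 208.1 + j159.3 Ω = 262.1∠37.4° Ω.
Step 5 — Power factor: PF = cos(φ) = Re(Z)/|Z| = 208.14/262.08 = 0.7942.
Step 6 — Type: Im(Z) = 159.3 ⇒ lagging (phase φ = 37.4°).

PF = 0.7942 (lagging, φ = 37.4°)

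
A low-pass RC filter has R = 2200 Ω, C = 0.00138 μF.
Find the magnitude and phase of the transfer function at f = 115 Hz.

Step 1 — Angular frequency: ω = 2π·115 = 722.6 rad/s.
Step 2 — Transfer function: H(jω) = 1/(1 + jωRC).
Step 3 — Denominator: 1 + jωRC = 1 + j·722.6·2200·1.38e-09 = 1 + j0.002194.
Step 4 — H = 1 - j0.002194.
Step 5 — Magnitude: |H| = 1 (-0.0 dB); phase: φ = -0.1°.

|H| = 1 (-0.0 dB), φ = -0.1°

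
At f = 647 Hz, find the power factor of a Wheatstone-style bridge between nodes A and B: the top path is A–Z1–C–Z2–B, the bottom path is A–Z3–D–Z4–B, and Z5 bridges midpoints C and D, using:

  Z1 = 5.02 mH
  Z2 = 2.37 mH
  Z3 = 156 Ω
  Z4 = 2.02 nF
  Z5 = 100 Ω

Step 1 — Angular frequency: ω = 2π·f = 2π·647 = 4065 rad/s.
Step 2 — Component impedances:
  Z1: Z = jωL = j·4065·0.00502 = 0 + j20.41 Ω
  Z2: Z = jωL = j·4065·0.00237 = 0 + j9.635 Ω
  Z3: Z = R = 156 Ω
  Z4: Z = 1/(jωC) = -j/(ω·C) = 0 - j1.218e+05 Ω
  Z5: Z = R = 100 Ω
Step 3 — Bridge requires nodal analysis (the Z5 bridge couples midpoints C and D, so the two paths cannot be reduced to a simple series/parallel combination). Setting node B to ground and injecting 1 A at node A, the 3-node admittance system at A, C, D solves to V_A = Z_AB = 1.617 + j29.92 Ω = 29.96∠86.9° Ω.
Step 4 — Power factor: PF = cos(φ) = Re(Z)/|Z| = 1.6167/29.959 = 0.05396.
Step 5 — Type: Im(Z) = 29.92 ⇒ lagging (phase φ = 86.9°).

PF = 0.05396 (lagging, φ = 86.9°)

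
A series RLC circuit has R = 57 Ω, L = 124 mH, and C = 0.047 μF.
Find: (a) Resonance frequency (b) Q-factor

Step 1 — Resonance condition Im(Z)=0 gives ω₀ = 1/√(LC).
Step 2 — ω₀ = 1/√(0.124·4.7e-08) = 1.31e+04 rad/s.
Step 3 — f₀ = ω₀/(2π) = 2085 Hz.
Step 4 — Series Q: Q = ω₀L/R = 1.31e+04·0.124/57 = 28.5.

(a) f₀ = 2085 Hz  (b) Q = 28.5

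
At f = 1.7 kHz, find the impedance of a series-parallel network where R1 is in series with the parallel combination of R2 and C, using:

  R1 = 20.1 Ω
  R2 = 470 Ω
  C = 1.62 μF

Step 1 — Angular frequency: ω = 2π·f = 2π·1700 = 1.068e+04 rad/s.
Step 2 — Component impedances:
  R1: Z = R = 20.1 Ω
  R2: Z = R = 470 Ω
  C: Z = 1/(jωC) = -j/(ω·C) = 0 - j57.79 Ω
Step 3 — Parallel branch: R2 || C = 1/(1/R2 + 1/C) = 7 - j56.93 Ω.
Step 4 — Series with R1: Z_total = R1 + (R2 || C) = 27.1 - j56.93 Ω = 63.05∠-64.5° Ω.

Z = 27.1 - j56.93 Ω = 63.05∠-64.5° Ω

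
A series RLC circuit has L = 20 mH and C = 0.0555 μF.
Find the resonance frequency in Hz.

Step 1 — Resonance condition Im(Z)=0 gives ω₀ = 1/√(LC).
Step 2 — ω₀ = 1/√(0.02·5.55e-08) = 3.002e+04 rad/s.
Step 3 — f₀ = ω₀/(2π) = 4777 Hz.

f₀ = 4777 Hz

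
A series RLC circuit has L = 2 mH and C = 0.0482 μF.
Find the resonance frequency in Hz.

Step 1 — Resonance condition Im(Z)=0 gives ω₀ = 1/√(LC).
Step 2 — ω₀ = 1/√(0.002·4.82e-08) = 1.019e+05 rad/s.
Step 3 — f₀ = ω₀/(2π) = 1.621e+04 Hz.

f₀ = 1.621e+04 Hz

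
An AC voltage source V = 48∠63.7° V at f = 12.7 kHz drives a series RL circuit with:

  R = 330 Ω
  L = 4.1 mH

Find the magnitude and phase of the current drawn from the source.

Step 1 — Angular frequency: ω = 2π·f = 2π·1.27e+04 = 7.98e+04 rad/s.
Step 2 — Component impedances:
  R: Z = R = 330 Ω
  L: Z = jωL = j·7.98e+04·0.0041 = 0 + j327.2 Ω
Step 3 — Series combination: Z_total = R + L = 330 + j327.2 Ω = 464.7∠44.8° Ω.
Step 4 — Source phasor: V = 48∠63.7° V = 21.27 + j43.03 V.
Step 5 — Ohm's law: I = V / Z_total = (21.27 + j43.03) / (330 + j327.2) = 0.0977 + j0.03354 A.
Step 6 — Convert to polar: |I| = 0.1033 A, ∠I = 18.9°.

I = 0.1033∠18.9° A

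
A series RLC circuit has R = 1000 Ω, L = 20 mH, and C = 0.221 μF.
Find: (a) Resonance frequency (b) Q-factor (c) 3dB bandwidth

Step 1 — Resonance condition Im(Z)=0 gives ω₀ = 1/√(LC).
Step 2 — ω₀ = 1/√(0.02·2.21e-07) = 1.504e+04 rad/s.
Step 3 — f₀ = ω₀/(2π) = 2394 Hz.
Step 4 — Series Q: Q = ω₀L/R = 1.504e+04·0.02/1000 = 0.3008.
Step 5 — 3dB bandwidth: Δω = ω₀/Q = 5e+04 rad/s; BW = Δω/(2π) = 7958 Hz.

(a) f₀ = 2394 Hz  (b) Q = 0.3008  (c) BW = 7958 Hz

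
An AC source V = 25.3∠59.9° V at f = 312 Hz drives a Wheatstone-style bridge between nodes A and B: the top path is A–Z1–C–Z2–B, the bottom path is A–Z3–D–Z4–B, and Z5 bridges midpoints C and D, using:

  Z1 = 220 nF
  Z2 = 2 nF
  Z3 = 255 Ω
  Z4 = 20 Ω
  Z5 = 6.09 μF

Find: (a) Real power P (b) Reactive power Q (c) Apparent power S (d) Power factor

Step 1 — Angular frequency: ω = 2π·f = 2π·312 = 1960 rad/s.
Step 2 — Component impedances:
  Z1: Z = 1/(jωC) = -j/(ω·C) = 0 - j2319 Ω
  Z2: Z = 1/(jωC) = -j/(ω·C) = 0 - j2.551e+05 Ω
  Z3: Z = R = 255 Ω
  Z4: Z = R = 20 Ω
  Z5: Z = 1/(jωC) = -j/(ω·C) = 0 - j83.76 Ω
Step 3 — Bridge requires nodal analysis (the Z5 bridge couples midpoints C and D, so the two paths cannot be reduced to a simple series/parallel combination). Setting node B to ground and injecting 1 A at node A, the 3-node admittance system at A, C, D solves to V_A = Z_AB = 272.2 - j26.77 Ω = 273.5∠-5.6° Ω.
Step 4 — Source phasor: V = 25.3∠59.9° V = 12.69 + j21.89 V.
Step 5 — Current: I = V / Z = 0.03834 + j0.0842 A = 0.09251∠65.5° A.
Step 6 — Complex power: S = V·I* = 2.329 - j0.2291 VA.
Step 7 — Real power: P = Re(S) = 2.329 W.
Step 8 — Reactive power: Q = Im(S) = -0.2291 VAR.
Step 9 — Apparent power: |S| = 2.341 VA.
Step 10 — Power factor: PF = P/|S| = 0.9952 (leading).

(a) P = 2.329 W  (b) Q = -0.2291 VAR  (c) S = 2.341 VA  (d) PF = 0.9952 (leading)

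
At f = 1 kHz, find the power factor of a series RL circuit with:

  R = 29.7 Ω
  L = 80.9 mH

Step 1 — Angular frequency: ω = 2π·f = 2π·1000 = 6283 rad/s.
Step 2 — Component impedances:
  R: Z = R = 29.7 Ω
  L: Z = jωL = j·6283·0.0809 = 0 + j508.3 Ω
Step 3 — Series combination: Z_total = R + L = 29.7 + j508.3 Ω = 509.2∠86.7° Ω.
Step 4 — Power factor: PF = cos(φ) = Re(Z)/|Z| = 29.7/509.2 = 0.05833.
Step 5 — Type: Im(Z) = 508.3 ⇒ lagging (phase φ = 86.7°).

PF = 0.05833 (lagging, φ = 86.7°)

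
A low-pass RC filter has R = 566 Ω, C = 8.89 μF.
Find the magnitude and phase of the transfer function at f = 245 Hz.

Step 1 — Angular frequency: ω = 2π·245 = 1539 rad/s.
Step 2 — Transfer function: H(jω) = 1/(1 + jωRC).
Step 3 — Denominator: 1 + jωRC = 1 + j·1539·566·8.89e-06 = 1 + j7.746.
Step 4 — H = 0.01639 - j0.127.
Step 5 — Magnitude: |H| = 0.128 (-17.9 dB); phase: φ = -82.6°.

|H| = 0.128 (-17.9 dB), φ = -82.6°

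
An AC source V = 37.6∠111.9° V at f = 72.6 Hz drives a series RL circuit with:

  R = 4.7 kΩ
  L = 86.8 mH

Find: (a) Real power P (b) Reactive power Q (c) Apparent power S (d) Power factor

Step 1 — Angular frequency: ω = 2π·f = 2π·72.6 = 456.2 rad/s.
Step 2 — Component impedances:
  R: Z = R = 4700 Ω
  L: Z = jωL = j·456.2·0.0868 = 0 + j39.59 Ω
Step 3 — Series combination: Z_total = R + L = 4700 + j39.59 Ω = 4700∠0.5° Ω.
Step 4 — Source phasor: V = 37.6∠111.9° V = -14.02 + j34.89 V.
Step 5 — Current: I = V / Z = -0.002921 + j0.007447 A = 0.008∠111.4° A.
Step 6 — Complex power: S = V·I* = 0.3008 + j0.002534 VA.
Step 7 — Real power: P = Re(S) = 0.3008 W.
Step 8 — Reactive power: Q = Im(S) = 0.002534 VAR.
Step 9 — Apparent power: |S| = 0.3008 VA.
Step 10 — Power factor: PF = P/|S| = 1 (lagging).

(a) P = 0.3008 W  (b) Q = 0.002534 VAR  (c) S = 0.3008 VA  (d) PF = 1 (lagging)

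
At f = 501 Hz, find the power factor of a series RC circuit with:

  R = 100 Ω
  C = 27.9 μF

Step 1 — Angular frequency: ω = 2π·f = 2π·501 = 3148 rad/s.
Step 2 — Component impedances:
  R: Z = R = 100 Ω
  C: Z = 1/(jωC) = -j/(ω·C) = 0 - j11.39 Ω
Step 3 — Series combination: Z_total = R + C = 100 - j11.39 Ω = 100.6∠-6.5° Ω.
Step 4 — Power factor: PF = cos(φ) = Re(Z)/|Z| = 100/100.646 = 0.9936.
Step 5 — Type: Im(Z) = -11.39 ⇒ leading (phase φ = -6.5°).

PF = 0.9936 (leading, φ = -6.5°)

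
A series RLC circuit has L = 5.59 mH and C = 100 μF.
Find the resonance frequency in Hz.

Step 1 — Resonance condition Im(Z)=0 gives ω₀ = 1/√(LC).
Step 2 — ω₀ = 1/√(0.00559·0.0001) = 1338 rad/s.
Step 3 — f₀ = ω₀/(2π) = 212.9 Hz.

f₀ = 212.9 Hz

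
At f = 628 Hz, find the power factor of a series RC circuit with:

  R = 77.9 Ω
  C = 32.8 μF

Step 1 — Angular frequency: ω = 2π·f = 2π·628 = 3946 rad/s.
Step 2 — Component impedances:
  R: Z = R = 77.9 Ω
  C: Z = 1/(jωC) = -j/(ω·C) = 0 - j7.727 Ω
Step 3 — Series combination: Z_total = R + C = 77.9 - j7.727 Ω = 78.28∠-5.7° Ω.
Step 4 — Power factor: PF = cos(φ) = Re(Z)/|Z| = 77.9/78.28 = 0.9951.
Step 5 — Type: Im(Z) = -7.727 ⇒ leading (phase φ = -5.7°).

PF = 0.9951 (leading, φ = -5.7°)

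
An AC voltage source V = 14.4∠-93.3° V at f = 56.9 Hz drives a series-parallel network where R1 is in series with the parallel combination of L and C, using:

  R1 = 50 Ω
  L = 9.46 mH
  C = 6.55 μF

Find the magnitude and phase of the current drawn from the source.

Step 1 — Angular frequency: ω = 2π·f = 2π·56.9 = 357.5 rad/s.
Step 2 — Component impedances:
  R1: Z = R = 50 Ω
  L: Z = jωL = j·357.5·0.00946 = 0 + j3.382 Ω
  C: Z = 1/(jωC) = -j/(ω·C) = 0 - j427 Ω
Step 3 — Parallel branch: L || C = 1/(1/L + 1/C) = 0 + j3.409 Ω.
Step 4 — Series with R1: Z_total = R1 + (L || C) = 50 + j3.409 Ω = 50.12∠3.9° Ω.
Step 5 — Source phasor: V = 14.4∠-93.3° V = -0.8289 - j14.38 V.
Step 6 — Ohm's law: I = V / Z_total = (-0.8289 - j14.38) / (50 + j3.409) = -0.03601 - j0.2851 A.
Step 7 — Convert to polar: |I| = 0.2873 A, ∠I = -97.2°.

I = 0.2873∠-97.2° A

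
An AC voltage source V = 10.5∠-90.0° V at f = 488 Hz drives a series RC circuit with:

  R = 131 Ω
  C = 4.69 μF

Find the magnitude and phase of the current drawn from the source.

Step 1 — Angular frequency: ω = 2π·f = 2π·488 = 3066 rad/s.
Step 2 — Component impedances:
  R: Z = R = 131 Ω
  C: Z = 1/(jωC) = -j/(ω·C) = 0 - j69.54 Ω
Step 3 — Series combination: Z_total = R + C = 131 - j69.54 Ω = 148.3∠-28.0° Ω.
Step 4 — Source phasor: V = 10.5∠-90.0° V = 0 - j10.5 V.
Step 5 — Ohm's law: I = V / Z_total = (0 - j10.5) / (131 - j69.54) = 0.03319 - j0.06253 A.
Step 6 — Convert to polar: |I| = 0.0708 A, ∠I = -62.0°.

I = 0.0708∠-62.0° A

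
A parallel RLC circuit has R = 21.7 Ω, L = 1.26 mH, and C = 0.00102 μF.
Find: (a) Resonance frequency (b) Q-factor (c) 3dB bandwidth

Step 1 — Resonance: ω₀ = 1/√(LC) = 1/√(0.00126·1.02e-09) = 8.821e+05 rad/s.
Step 2 — f₀ = ω₀/(2π) = 1.404e+05 Hz.
Step 3 — Parallel Q: Q = R/(ω₀L) = 21.7/(8.821e+05·0.00126) = 0.01952.
Step 4 — Bandwidth: Δω = ω₀/Q = 4.518e+07 rad/s; BW = Δω/(2π) = 7.191e+06 Hz.

(a) f₀ = 1.404e+05 Hz  (b) Q = 0.01952  (c) BW = 7.191e+06 Hz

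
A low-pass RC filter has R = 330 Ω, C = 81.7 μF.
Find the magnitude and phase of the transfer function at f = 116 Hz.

Step 1 — Angular frequency: ω = 2π·116 = 728.8 rad/s.
Step 2 — Transfer function: H(jω) = 1/(1 + jωRC).
Step 3 — Denominator: 1 + jωRC = 1 + j·728.8·330·8.17e-05 = 1 + j19.65.
Step 4 — H = 0.002583 - j0.05076.
Step 5 — Magnitude: |H| = 0.05082 (-25.9 dB); phase: φ = -87.1°.

|H| = 0.05082 (-25.9 dB), φ = -87.1°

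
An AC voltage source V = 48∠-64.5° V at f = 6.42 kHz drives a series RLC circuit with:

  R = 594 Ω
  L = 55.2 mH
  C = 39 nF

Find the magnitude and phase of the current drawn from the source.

Step 1 — Angular frequency: ω = 2π·f = 2π·6420 = 4.034e+04 rad/s.
Step 2 — Component impedances:
  R: Z = R = 594 Ω
  L: Z = jωL = j·4.034e+04·0.0552 = 0 + j2227 Ω
  C: Z = 1/(jωC) = -j/(ω·C) = 0 - j635.7 Ω
Step 3 — Series combination: Z_total = R + L + C = 594 + j1591 Ω = 1698∠69.5° Ω.
Step 4 — Source phasor: V = 48∠-64.5° V = 20.66 - j43.32 V.
Step 5 — Ohm's law: I = V / Z_total = (20.66 - j43.32) / (594 + j1591) = -0.01964 - j0.02032 A.
Step 6 — Convert to polar: |I| = 0.02826 A, ∠I = -134.0°.

I = 0.02826∠-134.0° A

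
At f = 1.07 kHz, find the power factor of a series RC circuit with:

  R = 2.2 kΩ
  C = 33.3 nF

Step 1 — Angular frequency: ω = 2π·f = 2π·1070 = 6723 rad/s.
Step 2 — Component impedances:
  R: Z = R = 2200 Ω
  C: Z = 1/(jωC) = -j/(ω·C) = 0 - j4467 Ω
Step 3 — Series combination: Z_total = R + C = 2200 - j4467 Ω = 4979∠-63.8° Ω.
Step 4 — Power factor: PF = cos(φ) = Re(Z)/|Z| = 2200/4979.1 = 0.4418.
Step 5 — Type: Im(Z) = -4467 ⇒ leading (phase φ = -63.8°).

PF = 0.4418 (leading, φ = -63.8°)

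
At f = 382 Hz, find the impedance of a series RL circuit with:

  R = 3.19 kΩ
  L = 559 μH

Step 1 — Angular frequency: ω = 2π·f = 2π·382 = 2400 rad/s.
Step 2 — Component impedances:
  R: Z = R = 3190 Ω
  L: Z = jωL = j·2400·0.000559 = 0 + j1.342 Ω
Step 3 — Series combination: Z_total = R + L = 3190 + j1.342 Ω = 3190∠0.0° Ω.

Z = 3190 + j1.342 Ω = 3190∠0.0° Ω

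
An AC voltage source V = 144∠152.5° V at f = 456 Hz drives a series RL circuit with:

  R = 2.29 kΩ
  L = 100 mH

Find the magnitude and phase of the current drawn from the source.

Step 1 — Angular frequency: ω = 2π·f = 2π·456 = 2865 rad/s.
Step 2 — Component impedances:
  R: Z = R = 2290 Ω
  L: Z = jωL = j·2865·0.1 = 0 + j286.5 Ω
Step 3 — Series combination: Z_total = R + L = 2290 + j286.5 Ω = 2308∠7.1° Ω.
Step 4 — Source phasor: V = 144∠152.5° V = -127.7 + j66.49 V.
Step 5 — Ohm's law: I = V / Z_total = (-127.7 + j66.49) / (2290 + j286.5) = -0.05134 + j0.03546 A.
Step 6 — Convert to polar: |I| = 0.0624 A, ∠I = 145.4°.

I = 0.0624∠145.4° A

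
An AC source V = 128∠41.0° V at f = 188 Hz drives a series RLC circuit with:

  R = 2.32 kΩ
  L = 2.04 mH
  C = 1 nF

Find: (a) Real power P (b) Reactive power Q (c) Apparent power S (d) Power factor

Step 1 — Angular frequency: ω = 2π·f = 2π·188 = 1181 rad/s.
Step 2 — Component impedances:
  R: Z = R = 2320 Ω
  L: Z = jωL = j·1181·0.00204 = 0 + j2.41 Ω
  C: Z = 1/(jωC) = -j/(ω·C) = 0 - j8.466e+05 Ω
Step 3 — Series combination: Z_total = R + L + C = 2320 - j8.466e+05 Ω = 8.466e+05∠-89.8° Ω.
Step 4 — Source phasor: V = 128∠41.0° V = 96.6 + j83.98 V.
Step 5 — Current: I = V / Z = -9.888e-05 + j0.0001144 A = 0.0001512∠130.8° A.
Step 6 — Complex power: S = V·I* = 5.304e-05 - j0.01935 VA.
Step 7 — Real power: P = Re(S) = 5.304e-05 W.
Step 8 — Reactive power: Q = Im(S) = -0.01935 VAR.
Step 9 — Apparent power: |S| = 0.01935 VA.
Step 10 — Power factor: PF = P/|S| = 0.00274 (leading).

(a) P = 5.304e-05 W  (b) Q = -0.01935 VAR  (c) S = 0.01935 VA  (d) PF = 0.00274 (leading)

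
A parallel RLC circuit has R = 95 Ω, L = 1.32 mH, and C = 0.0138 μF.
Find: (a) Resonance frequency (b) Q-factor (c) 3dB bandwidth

Step 1 — Resonance: ω₀ = 1/√(LC) = 1/√(0.00132·1.38e-08) = 2.343e+05 rad/s.
Step 2 — f₀ = ω₀/(2π) = 3.729e+04 Hz.
Step 3 — Parallel Q: Q = R/(ω₀L) = 95/(2.343e+05·0.00132) = 0.3072.
Step 4 — Bandwidth: Δω = ω₀/Q = 7.628e+05 rad/s; BW = Δω/(2π) = 1.214e+05 Hz.

(a) f₀ = 3.729e+04 Hz  (b) Q = 0.3072  (c) BW = 1.214e+05 Hz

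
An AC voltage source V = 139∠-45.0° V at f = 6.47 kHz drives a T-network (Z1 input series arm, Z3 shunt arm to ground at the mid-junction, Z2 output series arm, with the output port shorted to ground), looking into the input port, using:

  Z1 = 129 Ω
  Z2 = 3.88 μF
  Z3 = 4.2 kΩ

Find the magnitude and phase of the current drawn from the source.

Step 1 — Angular frequency: ω = 2π·f = 2π·6470 = 4.065e+04 rad/s.
Step 2 — Component impedances:
  Z1: Z = R = 129 Ω
  Z2: Z = 1/(jωC) = -j/(ω·C) = 0 - j6.34 Ω
  Z3: Z = R = 4200 Ω
Step 3 — With the output port shorted to ground, the output series arm Z2 runs from the junction to ground; the shunt arm Z3 also runs from the junction to ground. They appear in parallel: Z3 || Z2 = 0.00957 - j6.34 Ω.
Step 4 — Series with input arm Z1: Z_in = Z1 + (Z3 || Z2) = 129 - j6.34 Ω = 129.2∠-2.8° Ω.
Step 5 — Source phasor: V = 139∠-45.0° V = 98.29 - j98.29 V.
Step 6 — Ohm's law: I = V / Z_total = (98.29 - j98.29) / (129 - j6.34) = 0.7974 - j0.7227 A.
Step 7 — Convert to polar: |I| = 1.076 A, ∠I = -42.2°.

I = 1.076∠-42.2° A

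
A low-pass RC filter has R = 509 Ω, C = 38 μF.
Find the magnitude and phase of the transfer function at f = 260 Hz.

Step 1 — Angular frequency: ω = 2π·260 = 1634 rad/s.
Step 2 — Transfer function: H(jω) = 1/(1 + jωRC).
Step 3 — Denominator: 1 + jωRC = 1 + j·1634·509·3.8e-05 = 1 + j31.6.
Step 4 — H = 0.001001 - j0.03162.
Step 5 — Magnitude: |H| = 0.03163 (-30.0 dB); phase: φ = -88.2°.

|H| = 0.03163 (-30.0 dB), φ = -88.2°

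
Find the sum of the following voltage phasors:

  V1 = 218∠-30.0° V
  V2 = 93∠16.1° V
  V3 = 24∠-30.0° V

Step 1 — Convert each phasor to rectangular form:
  V1 = 218·(cos(-30.0°) + j·sin(-30.0°)) = 188.8 - j109 V
  V2 = 93·(cos(16.1°) + j·sin(16.1°)) = 89.35 + j25.79 V
  V3 = 24·(cos(-30.0°) + j·sin(-30.0°)) = 20.78 - j12 V
Step 2 — Sum components: V_total = 298.9 - j95.21 V.
Step 3 — Convert to polar: |V_total| = 313.7 V, ∠V_total = -17.7°.

V_total = 313.7∠-17.7° V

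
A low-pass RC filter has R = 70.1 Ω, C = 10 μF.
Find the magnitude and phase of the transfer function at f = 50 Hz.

Step 1 — Angular frequency: ω = 2π·50 = 314.2 rad/s.
Step 2 — Transfer function: H(jω) = 1/(1 + jωRC).
Step 3 — Denominator: 1 + jωRC = 1 + j·314.2·70.1·1e-05 = 1 + j0.2202.
Step 4 — H = 0.9537 - j0.21.
Step 5 — Magnitude: |H| = 0.9766 (-0.2 dB); phase: φ = -12.4°.

|H| = 0.9766 (-0.2 dB), φ = -12.4°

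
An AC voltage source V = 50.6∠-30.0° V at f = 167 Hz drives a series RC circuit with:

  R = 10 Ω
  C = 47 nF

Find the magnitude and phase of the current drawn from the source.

Step 1 — Angular frequency: ω = 2π·f = 2π·167 = 1049 rad/s.
Step 2 — Component impedances:
  R: Z = R = 10 Ω
  C: Z = 1/(jωC) = -j/(ω·C) = 0 - j2.028e+04 Ω
Step 3 — Series combination: Z_total = R + C = 10 - j2.028e+04 Ω = 2.028e+04∠-90.0° Ω.
Step 4 — Source phasor: V = 50.6∠-30.0° V = 43.82 - j25.3 V.
Step 5 — Ohm's law: I = V / Z_total = (43.82 - j25.3) / (10 - j2.028e+04) = 0.001249 + j0.00216 A.
Step 6 — Convert to polar: |I| = 0.002495 A, ∠I = 60.0°.

I = 0.002495∠60.0° A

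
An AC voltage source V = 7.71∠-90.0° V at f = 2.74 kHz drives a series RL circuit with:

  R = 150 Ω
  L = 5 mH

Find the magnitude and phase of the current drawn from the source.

Step 1 — Angular frequency: ω = 2π·f = 2π·2740 = 1.722e+04 rad/s.
Step 2 — Component impedances:
  R: Z = R = 150 Ω
  L: Z = jωL = j·1.722e+04·0.005 = 0 + j86.08 Ω
Step 3 — Series combination: Z_total = R + L = 150 + j86.08 Ω = 172.9∠29.8° Ω.
Step 4 — Source phasor: V = 7.71∠-90.0° V = 0 - j7.71 V.
Step 5 — Ohm's law: I = V / Z_total = (0 - j7.71) / (150 + j86.08) = -0.02219 - j0.03867 A.
Step 6 — Convert to polar: |I| = 0.04458 A, ∠I = -119.8°.

I = 0.04458∠-119.8° A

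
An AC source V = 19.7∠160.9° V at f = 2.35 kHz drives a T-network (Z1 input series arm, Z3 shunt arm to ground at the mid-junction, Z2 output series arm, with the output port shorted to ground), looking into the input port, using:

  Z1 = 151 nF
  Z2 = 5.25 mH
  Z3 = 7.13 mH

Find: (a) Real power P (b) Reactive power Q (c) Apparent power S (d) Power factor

Step 1 — Angular frequency: ω = 2π·f = 2π·2350 = 1.477e+04 rad/s.
Step 2 — Component impedances:
  Z1: Z = 1/(jωC) = -j/(ω·C) = 0 - j448.5 Ω
  Z2: Z = jωL = j·1.477e+04·0.00525 = 0 + j77.52 Ω
  Z3: Z = jωL = j·1.477e+04·0.00713 = 0 + j105.3 Ω
Step 3 — With the output port shorted to ground, the output series arm Z2 runs from the junction to ground; the shunt arm Z3 also runs from the junction to ground. They appear in parallel: Z3 || Z2 = 0 + j44.65 Ω.
Step 4 — Series with input arm Z1: Z_in = Z1 + (Z3 || Z2) = 0 - j403.9 Ω = 403.9∠-90.0° Ω.
Step 5 — Source phasor: V = 19.7∠160.9° V = -18.62 + j6.446 V.
Step 6 — Current: I = V / Z = -0.01596 - j0.04609 A = 0.04878∠-109.1° A.
Step 7 — Complex power: S = V·I* = 0 - j0.9609 VA.
Step 8 — Real power: P = Re(S) = 0 W.
Step 9 — Reactive power: Q = Im(S) = -0.9609 VAR.
Step 10 — Apparent power: |S| = 0.9609 VA.
Step 11 — Power factor: PF = P/|S| = 0 (leading).

(a) P = 0 W  (b) Q = -0.9609 VAR  (c) S = 0.9609 VA  (d) PF = 0 (leading)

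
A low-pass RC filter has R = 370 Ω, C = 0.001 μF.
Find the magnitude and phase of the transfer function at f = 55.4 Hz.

Step 1 — Angular frequency: ω = 2π·55.4 = 348.1 rad/s.
Step 2 — Transfer function: H(jω) = 1/(1 + jωRC).
Step 3 — Denominator: 1 + jωRC = 1 + j·348.1·370·1e-09 = 1 + j0.0001288.
Step 4 — H = 1 - j0.0001288.
Step 5 — Magnitude: |H| = 1 (-0.0 dB); phase: φ = -0.0°.

|H| = 1 (-0.0 dB), φ = -0.0°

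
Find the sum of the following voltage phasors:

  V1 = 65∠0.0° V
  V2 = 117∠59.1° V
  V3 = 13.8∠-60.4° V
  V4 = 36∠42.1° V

Step 1 — Convert each phasor to rectangular form:
  V1 = 65·(cos(0.0°) + j·sin(0.0°)) = 65 V
  V2 = 117·(cos(59.1°) + j·sin(59.1°)) = 60.08 + j100.4 V
  V3 = 13.8·(cos(-60.4°) + j·sin(-60.4°)) = 6.816 - j12 V
  V4 = 36·(cos(42.1°) + j·sin(42.1°)) = 26.71 + j24.14 V
Step 2 — Sum components: V_total = 158.6 + j112.5 V.
Step 3 — Convert to polar: |V_total| = 194.5 V, ∠V_total = 35.4°.

V_total = 194.5∠35.4° V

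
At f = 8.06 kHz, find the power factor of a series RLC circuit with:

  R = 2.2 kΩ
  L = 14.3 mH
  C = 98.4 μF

Step 1 — Angular frequency: ω = 2π·f = 2π·8060 = 5.064e+04 rad/s.
Step 2 — Component impedances:
  R: Z = R = 2200 Ω
  L: Z = jωL = j·5.064e+04·0.0143 = 0 + j724.2 Ω
  C: Z = 1/(jωC) = -j/(ω·C) = 0 - j0.2007 Ω
Step 3 — Series combination: Z_total = R + L + C = 2200 + j724 Ω = 2316∠18.2° Ω.
Step 4 — Power factor: PF = cos(φ) = Re(Z)/|Z| = 2200/2316 = 0.9499.
Step 5 — Type: Im(Z) = 724 ⇒ lagging (phase φ = 18.2°).

PF = 0.9499 (lagging, φ = 18.2°)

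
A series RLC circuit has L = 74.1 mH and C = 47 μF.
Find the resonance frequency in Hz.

Step 1 — Resonance condition Im(Z)=0 gives ω₀ = 1/√(LC).
Step 2 — ω₀ = 1/√(0.0741·4.7e-05) = 535.8 rad/s.
Step 3 — f₀ = ω₀/(2π) = 85.28 Hz.

f₀ = 85.28 Hz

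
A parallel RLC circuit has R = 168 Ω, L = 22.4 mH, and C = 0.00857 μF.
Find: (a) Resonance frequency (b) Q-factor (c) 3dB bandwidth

Step 1 — Resonance: ω₀ = 1/√(LC) = 1/√(0.0224·8.57e-09) = 7.217e+04 rad/s.
Step 2 — f₀ = ω₀/(2π) = 1.149e+04 Hz.
Step 3 — Parallel Q: Q = R/(ω₀L) = 168/(7.217e+04·0.0224) = 0.1039.
Step 4 — Bandwidth: Δω = ω₀/Q = 6.946e+05 rad/s; BW = Δω/(2π) = 1.105e+05 Hz.

(a) f₀ = 1.149e+04 Hz  (b) Q = 0.1039  (c) BW = 1.105e+05 Hz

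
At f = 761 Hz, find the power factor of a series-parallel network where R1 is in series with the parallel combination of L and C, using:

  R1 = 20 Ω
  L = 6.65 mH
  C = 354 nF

Step 1 — Angular frequency: ω = 2π·f = 2π·761 = 4782 rad/s.
Step 2 — Component impedances:
  R1: Z = R = 20 Ω
  L: Z = jωL = j·4782·0.00665 = 0 + j31.8 Ω
  C: Z = 1/(jωC) = -j/(ω·C) = 0 - j590.8 Ω
Step 3 — Parallel branch: L || C = 1/(1/L + 1/C) = 0 + j33.61 Ω.
Step 4 — Series with R1: Z_total = R1 + (L || C) = 20 + j33.61 Ω = 39.11∠59.2° Ω.
Step 5 — Power factor: PF = cos(φ) = Re(Z)/|Z| = 20/39.11 = 0.5114.
Step 6 — Type: Im(Z) = 33.61 ⇒ lagging (phase φ = 59.2°).

PF = 0.5114 (lagging, φ = 59.2°)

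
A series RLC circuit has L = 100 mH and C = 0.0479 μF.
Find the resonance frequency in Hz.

Step 1 — Resonance condition Im(Z)=0 gives ω₀ = 1/√(LC).
Step 2 — ω₀ = 1/√(0.1·4.79e-08) = 1.445e+04 rad/s.
Step 3 — f₀ = ω₀/(2π) = 2300 Hz.

f₀ = 2300 Hz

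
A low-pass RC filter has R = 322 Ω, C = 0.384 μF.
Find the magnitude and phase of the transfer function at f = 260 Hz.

Step 1 — Angular frequency: ω = 2π·260 = 1634 rad/s.
Step 2 — Transfer function: H(jω) = 1/(1 + jωRC).
Step 3 — Denominator: 1 + jωRC = 1 + j·1634·322·3.84e-07 = 1 + j0.202.
Step 4 — H = 0.9608 - j0.1941.
Step 5 — Magnitude: |H| = 0.9802 (-0.2 dB); phase: φ = -11.4°.

|H| = 0.9802 (-0.2 dB), φ = -11.4°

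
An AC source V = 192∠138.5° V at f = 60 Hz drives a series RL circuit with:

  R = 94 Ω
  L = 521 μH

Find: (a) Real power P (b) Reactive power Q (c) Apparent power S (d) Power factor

Step 1 — Angular frequency: ω = 2π·f = 2π·60 = 377 rad/s.
Step 2 — Component impedances:
  R: Z = R = 94 Ω
  L: Z = jωL = j·377·0.000521 = 0 + j0.1964 Ω
Step 3 — Series combination: Z_total = R + L = 94 + j0.1964 Ω = 94∠0.1° Ω.
Step 4 — Source phasor: V = 192∠138.5° V = -143.8 + j127.2 V.
Step 5 — Current: I = V / Z = -1.527 + j1.357 A = 2.043∠138.4° A.
Step 6 — Complex power: S = V·I* = 392.2 + j0.8194 VA.
Step 7 — Real power: P = Re(S) = 392.2 W.
Step 8 — Reactive power: Q = Im(S) = 0.8194 VAR.
Step 9 — Apparent power: |S| = 392.2 VA.
Step 10 — Power factor: PF = P/|S| = 1 (lagging).

(a) P = 392.2 W  (b) Q = 0.8194 VAR  (c) S = 392.2 VA  (d) PF = 1 (lagging)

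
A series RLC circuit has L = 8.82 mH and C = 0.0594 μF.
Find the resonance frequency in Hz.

Step 1 — Resonance condition Im(Z)=0 gives ω₀ = 1/√(LC).
Step 2 — ω₀ = 1/√(0.00882·5.94e-08) = 4.369e+04 rad/s.
Step 3 — f₀ = ω₀/(2π) = 6953 Hz.

f₀ = 6953 Hz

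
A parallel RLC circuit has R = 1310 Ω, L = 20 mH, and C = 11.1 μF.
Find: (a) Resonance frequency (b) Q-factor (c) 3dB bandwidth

Step 1 — Resonance: ω₀ = 1/√(LC) = 1/√(0.02·1.11e-05) = 2122 rad/s.
Step 2 — f₀ = ω₀/(2π) = 337.8 Hz.
Step 3 — Parallel Q: Q = R/(ω₀L) = 1310/(2122·0.02) = 30.86.
Step 4 — Bandwidth: Δω = ω₀/Q = 68.77 rad/s; BW = Δω/(2π) = 10.95 Hz.

(a) f₀ = 337.8 Hz  (b) Q = 30.86  (c) BW = 10.95 Hz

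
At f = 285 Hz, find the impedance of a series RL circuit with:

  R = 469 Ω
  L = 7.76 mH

Step 1 — Angular frequency: ω = 2π·f = 2π·285 = 1791 rad/s.
Step 2 — Component impedances:
  R: Z = R = 469 Ω
  L: Z = jωL = j·1791·0.00776 = 0 + j13.9 Ω
Step 3 — Series combination: Z_total = R + L = 469 + j13.9 Ω = 469.2∠1.7° Ω.

Z = 469 + j13.9 Ω = 469.2∠1.7° Ω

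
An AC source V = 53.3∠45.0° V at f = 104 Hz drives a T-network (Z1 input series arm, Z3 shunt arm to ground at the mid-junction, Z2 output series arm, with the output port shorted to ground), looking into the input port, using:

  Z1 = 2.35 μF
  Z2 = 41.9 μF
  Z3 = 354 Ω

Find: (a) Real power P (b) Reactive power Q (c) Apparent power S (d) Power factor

Step 1 — Angular frequency: ω = 2π·f = 2π·104 = 653.5 rad/s.
Step 2 — Component impedances:
  Z1: Z = 1/(jωC) = -j/(ω·C) = 0 - j651.2 Ω
  Z2: Z = 1/(jωC) = -j/(ω·C) = 0 - j36.52 Ω
  Z3: Z = R = 354 Ω
Step 3 — With the output port shorted to ground, the output series arm Z2 runs from the junction to ground; the shunt arm Z3 also runs from the junction to ground. They appear in parallel: Z3 || Z2 = 3.729 - j36.14 Ω.
Step 4 — Series with input arm Z1: Z_in = Z1 + (Z3 || Z2) = 3.729 - j687.3 Ω = 687.4∠-89.7° Ω.
Step 5 — Source phasor: V = 53.3∠45.0° V = 37.69 + j37.69 V.
Step 6 — Current: I = V / Z = -0.05453 + j0.05513 A = 0.07754∠134.7° A.
Step 7 — Complex power: S = V·I* = 0.02242 - j4.133 VA.
Step 8 — Real power: P = Re(S) = 0.02242 W.
Step 9 — Reactive power: Q = Im(S) = -4.133 VAR.
Step 10 — Apparent power: |S| = 4.133 VA.
Step 11 — Power factor: PF = P/|S| = 0.005425 (leading).

(a) P = 0.02242 W  (b) Q = -4.133 VAR  (c) S = 4.133 VA  (d) PF = 0.005425 (leading)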